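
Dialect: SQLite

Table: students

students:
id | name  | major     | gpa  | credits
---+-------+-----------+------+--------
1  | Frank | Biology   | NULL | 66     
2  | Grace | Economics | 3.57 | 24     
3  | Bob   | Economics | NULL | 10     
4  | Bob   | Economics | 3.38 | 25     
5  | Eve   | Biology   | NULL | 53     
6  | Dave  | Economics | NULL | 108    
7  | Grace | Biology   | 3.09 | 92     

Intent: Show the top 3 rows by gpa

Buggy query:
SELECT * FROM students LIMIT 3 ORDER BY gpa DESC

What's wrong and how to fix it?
Bug: LIMIT must come after ORDER BY

Fix: Swap the clauses: ORDER BY first, then LIMIT

Corrected query:
SELECT * FROM students ORDER BY gpa DESC LIMIT 3

Result:
id | name  | major     | gpa  | credits
---+-------+-----------+------+--------
2  | Grace | Economics | 3.57 | 24     
4  | Bob   | Economics | 3.38 | 25     
7  | Grace | Biology   | 3.09 | 92     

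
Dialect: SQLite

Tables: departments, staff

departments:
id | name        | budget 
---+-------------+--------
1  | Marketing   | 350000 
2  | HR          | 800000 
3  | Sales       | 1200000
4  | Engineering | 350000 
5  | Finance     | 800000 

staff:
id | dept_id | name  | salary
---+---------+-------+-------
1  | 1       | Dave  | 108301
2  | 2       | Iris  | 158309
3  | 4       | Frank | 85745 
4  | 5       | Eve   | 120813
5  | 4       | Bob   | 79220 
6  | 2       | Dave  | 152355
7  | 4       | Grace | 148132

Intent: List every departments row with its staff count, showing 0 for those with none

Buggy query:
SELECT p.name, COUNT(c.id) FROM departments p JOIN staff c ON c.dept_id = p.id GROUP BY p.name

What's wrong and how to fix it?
Bug: INNER JOIN drops departments rows that have no matching staff rows

Fix: Switch to LEFT JOIN to retain unmatched parent rows

Corrected query:
SELECT p.name, COUNT(c.id) FROM departments p LEFT JOIN staff c ON c.dept_id = p.id GROUP BY p.name

Result:
name        | COUNT(c.id)
------------+------------
Engineering | 3          
Finance     | 1          
HR          | 2          
Marketing   | 1          
Sales       | 0          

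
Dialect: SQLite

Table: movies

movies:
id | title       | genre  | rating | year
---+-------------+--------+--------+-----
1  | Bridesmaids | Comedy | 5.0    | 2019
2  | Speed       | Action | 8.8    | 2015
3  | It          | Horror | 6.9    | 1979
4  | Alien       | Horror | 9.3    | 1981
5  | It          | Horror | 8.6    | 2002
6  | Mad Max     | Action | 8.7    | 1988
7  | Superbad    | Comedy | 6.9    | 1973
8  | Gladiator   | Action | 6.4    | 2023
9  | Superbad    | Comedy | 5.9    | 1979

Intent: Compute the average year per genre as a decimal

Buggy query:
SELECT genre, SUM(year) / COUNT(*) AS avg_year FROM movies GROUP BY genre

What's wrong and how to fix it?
Bug: Both operands are integers, so '/' performs integer division and truncates

Fix: Multiply by 1.0 (or CAST to REAL) to force floating-point division

Corrected query:
SELECT genre, SUM(year) * 1.0 / COUNT(*) AS avg_year FROM movies GROUP BY genre

Result:
genre  | avg_year   
-------+------------
Action | 2008.666667
Comedy | 1990.333333
Horror | 1987.333333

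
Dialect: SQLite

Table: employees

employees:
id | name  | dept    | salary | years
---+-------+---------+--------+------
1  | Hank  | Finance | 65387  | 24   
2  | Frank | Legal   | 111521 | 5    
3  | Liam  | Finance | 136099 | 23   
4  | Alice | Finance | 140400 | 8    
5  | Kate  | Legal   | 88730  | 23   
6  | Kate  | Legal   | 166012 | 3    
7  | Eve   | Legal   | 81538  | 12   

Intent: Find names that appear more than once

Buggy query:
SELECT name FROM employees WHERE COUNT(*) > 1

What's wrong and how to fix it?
Bug: COUNT(*) is an aggregate and cannot be used in WHERE

Fix: GROUP BY name, then filter groups with HAVING COUNT(*) > 1

Corrected query:
SELECT name FROM employees GROUP BY name HAVING COUNT(*) > 1

Result:
name
----
Kate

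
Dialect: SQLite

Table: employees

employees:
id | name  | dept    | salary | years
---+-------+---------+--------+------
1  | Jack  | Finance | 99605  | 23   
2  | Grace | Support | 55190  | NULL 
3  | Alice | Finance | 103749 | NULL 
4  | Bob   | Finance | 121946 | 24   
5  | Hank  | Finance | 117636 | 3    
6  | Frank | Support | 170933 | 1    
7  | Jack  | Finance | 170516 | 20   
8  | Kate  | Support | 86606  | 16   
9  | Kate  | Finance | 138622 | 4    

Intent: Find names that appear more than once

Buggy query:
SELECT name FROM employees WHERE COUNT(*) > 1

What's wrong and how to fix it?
Bug: WHERE can't reference COUNT(*); aggregates are computed after WHERE

Fix: GROUP BY name, then filter groups with HAVING COUNT(*) > 1

Corrected query:
SELECT name FROM employees GROUP BY name HAVING COUNT(*) > 1

Result:
name
----
Jack
Kate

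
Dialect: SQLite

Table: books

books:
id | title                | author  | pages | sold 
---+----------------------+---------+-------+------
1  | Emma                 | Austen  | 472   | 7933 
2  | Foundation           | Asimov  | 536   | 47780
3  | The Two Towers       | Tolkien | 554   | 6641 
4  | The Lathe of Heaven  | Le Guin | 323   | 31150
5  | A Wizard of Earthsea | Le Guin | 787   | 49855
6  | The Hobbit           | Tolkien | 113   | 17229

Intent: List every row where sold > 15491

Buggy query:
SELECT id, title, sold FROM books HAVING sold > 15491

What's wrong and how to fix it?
Bug: This is a non-aggregate query (no GROUP BY, no aggregates), so in SQLite the HAVING clause is invalid here; a row-level condition belongs in WHERE

Fix: Replace HAVING with WHERE since the condition applies to individual rows

Corrected query:
SELECT id, title, sold FROM books WHERE sold > 15491

Result:
id | title                | sold 
---+----------------------+------
2  | Foundation           | 47780
4  | The Lathe of Heaven  | 31150
5  | A Wizard of Earthsea | 49855
6  | The Hobbit           | 17229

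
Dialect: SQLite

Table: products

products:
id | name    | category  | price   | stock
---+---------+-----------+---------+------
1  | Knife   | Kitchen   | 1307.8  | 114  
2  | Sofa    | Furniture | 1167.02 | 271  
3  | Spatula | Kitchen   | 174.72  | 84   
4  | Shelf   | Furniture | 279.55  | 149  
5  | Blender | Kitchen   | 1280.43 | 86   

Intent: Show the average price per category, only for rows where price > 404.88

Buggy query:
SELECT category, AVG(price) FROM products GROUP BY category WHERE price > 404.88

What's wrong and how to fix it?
Bug: WHERE cannot follow GROUP BY

Fix: Move the WHERE clause before GROUP BY

Corrected query:
SELECT category, AVG(price) FROM products WHERE price > 404.88 GROUP BY category

Result:
category  | AVG(price)
----------+-----------
Furniture | 1167.02   
Kitchen   | 1294.115  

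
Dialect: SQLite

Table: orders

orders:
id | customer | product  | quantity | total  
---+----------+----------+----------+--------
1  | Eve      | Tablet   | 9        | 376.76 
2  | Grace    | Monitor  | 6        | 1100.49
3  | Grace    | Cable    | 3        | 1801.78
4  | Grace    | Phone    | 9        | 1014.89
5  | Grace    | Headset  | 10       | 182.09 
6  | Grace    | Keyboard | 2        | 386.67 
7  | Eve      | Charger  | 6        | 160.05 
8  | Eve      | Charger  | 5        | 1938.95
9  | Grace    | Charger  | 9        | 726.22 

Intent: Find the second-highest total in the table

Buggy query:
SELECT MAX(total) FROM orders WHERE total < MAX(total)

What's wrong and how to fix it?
Bug: MAX(total) on the right of the comparison is an aggregate-in-WHERE error

Fix: Put the inner MAX in a scalar subquery

Corrected query:
SELECT MAX(total) FROM orders WHERE total < (SELECT MAX(total) FROM orders)

Result:
MAX(total)
----------
1801.78   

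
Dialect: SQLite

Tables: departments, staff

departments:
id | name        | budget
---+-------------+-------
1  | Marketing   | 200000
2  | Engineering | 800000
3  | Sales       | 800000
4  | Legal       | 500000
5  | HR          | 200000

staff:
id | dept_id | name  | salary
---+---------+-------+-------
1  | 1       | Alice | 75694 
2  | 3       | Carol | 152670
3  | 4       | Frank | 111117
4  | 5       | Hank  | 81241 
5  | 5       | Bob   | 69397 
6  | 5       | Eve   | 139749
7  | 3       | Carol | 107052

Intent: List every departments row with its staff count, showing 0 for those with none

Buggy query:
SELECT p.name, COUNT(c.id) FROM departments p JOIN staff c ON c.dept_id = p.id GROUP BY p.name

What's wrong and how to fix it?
Bug: An inner join excludes parents with zero children

Fix: Switch to LEFT JOIN to retain unmatched parent rows

Corrected query:
SELECT p.name, COUNT(c.id) FROM departments p LEFT JOIN staff c ON c.dept_id = p.id GROUP BY p.name

Result:
name        | COUNT(c.id)
------------+------------
Engineering | 0          
HR          | 3          
Legal       | 1          
Marketing   | 1          
Sales       | 2          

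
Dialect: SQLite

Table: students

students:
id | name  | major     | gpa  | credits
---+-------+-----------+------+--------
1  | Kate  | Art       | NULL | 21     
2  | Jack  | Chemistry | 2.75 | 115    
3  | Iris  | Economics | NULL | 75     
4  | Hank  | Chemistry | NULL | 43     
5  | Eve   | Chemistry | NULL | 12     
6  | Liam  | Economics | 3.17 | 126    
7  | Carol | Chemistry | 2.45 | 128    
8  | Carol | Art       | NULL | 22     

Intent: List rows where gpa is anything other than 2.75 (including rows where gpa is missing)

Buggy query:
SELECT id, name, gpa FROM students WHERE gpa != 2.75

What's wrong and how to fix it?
Bug: Inequality against NULL is unknown, not true; rows with NULL are dropped

Fix: Add an explicit OR gpa IS NULL to include the missing-value rows

Corrected query:
SELECT id, name, gpa FROM students WHERE gpa != 2.75 OR gpa IS NULL

Result:
id | name  | gpa 
---+-------+-----
1  | Kate  | NULL
3  | Iris  | NULL
4  | Hank  | NULL
5  | Eve   | NULL
6  | Liam  | 3.17
7  | Carol | 2.45
8  | Carol | NULL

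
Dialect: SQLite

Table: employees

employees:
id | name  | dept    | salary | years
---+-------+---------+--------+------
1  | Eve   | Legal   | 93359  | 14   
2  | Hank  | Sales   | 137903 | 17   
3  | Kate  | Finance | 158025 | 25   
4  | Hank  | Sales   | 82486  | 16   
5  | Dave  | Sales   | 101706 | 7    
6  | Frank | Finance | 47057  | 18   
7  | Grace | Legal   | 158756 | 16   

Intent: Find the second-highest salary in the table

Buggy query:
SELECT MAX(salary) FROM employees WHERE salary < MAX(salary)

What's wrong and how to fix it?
Bug: MAX(salary) on the right of the comparison is an aggregate-in-WHERE error

Fix: Compute the overall MAX in a subquery, then take MAX of rows below it

Corrected query:
SELECT MAX(salary) FROM employees WHERE salary < (SELECT MAX(salary) FROM employees)

Result:
MAX(salary)
-----------
158025     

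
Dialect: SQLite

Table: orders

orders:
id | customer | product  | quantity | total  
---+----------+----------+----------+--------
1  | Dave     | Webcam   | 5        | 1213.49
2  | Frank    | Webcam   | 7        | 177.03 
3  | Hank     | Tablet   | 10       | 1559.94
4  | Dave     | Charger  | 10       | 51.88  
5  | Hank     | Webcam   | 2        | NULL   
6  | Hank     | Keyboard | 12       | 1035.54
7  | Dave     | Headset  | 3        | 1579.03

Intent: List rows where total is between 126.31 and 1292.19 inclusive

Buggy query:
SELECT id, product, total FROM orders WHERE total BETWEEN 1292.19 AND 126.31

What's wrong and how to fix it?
Bug: BETWEEN expects the lower bound first; with 1292.19 AND 126.31 the range is empty

Fix: Write BETWEEN 126.31 AND 1292.19

Corrected query:
SELECT id, product, total FROM orders WHERE total BETWEEN 126.31 AND 1292.19

Result:
id | product  | total  
---+----------+--------
1  | Webcam   | 1213.49
2  | Webcam   | 177.03 
6  | Keyboard | 1035.54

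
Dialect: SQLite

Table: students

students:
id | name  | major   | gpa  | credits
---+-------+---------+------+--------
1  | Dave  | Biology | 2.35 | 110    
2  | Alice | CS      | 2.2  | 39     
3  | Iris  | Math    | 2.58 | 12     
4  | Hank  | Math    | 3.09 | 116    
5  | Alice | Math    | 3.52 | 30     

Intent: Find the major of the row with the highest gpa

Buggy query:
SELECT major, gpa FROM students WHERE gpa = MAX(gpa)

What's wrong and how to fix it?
Bug: WHERE is evaluated per row; an aggregate over the whole table isn't defined there

Fix: Wrap MAX in a scalar subquery so WHERE compares against a single value

Corrected query:
SELECT major, gpa FROM students WHERE gpa = (SELECT MAX(gpa) FROM students)

Result:
major | gpa 
------+-----
Math  | 3.52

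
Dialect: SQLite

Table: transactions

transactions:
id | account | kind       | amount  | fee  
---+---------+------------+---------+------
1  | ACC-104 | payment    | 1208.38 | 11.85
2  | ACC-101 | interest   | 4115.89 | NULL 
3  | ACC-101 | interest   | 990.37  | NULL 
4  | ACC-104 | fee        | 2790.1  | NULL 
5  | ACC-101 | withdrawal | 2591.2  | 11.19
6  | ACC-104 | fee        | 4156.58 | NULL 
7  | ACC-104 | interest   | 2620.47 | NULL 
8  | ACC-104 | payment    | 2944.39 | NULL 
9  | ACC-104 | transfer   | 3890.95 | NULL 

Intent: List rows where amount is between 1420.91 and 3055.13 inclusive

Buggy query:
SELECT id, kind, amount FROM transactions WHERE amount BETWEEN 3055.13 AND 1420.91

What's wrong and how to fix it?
Bug: BETWEEN expects the lower bound first; with 3055.13 AND 1420.91 the range is empty

Fix: Swap the bounds so the smaller value comes first

Corrected query:
SELECT id, kind, amount FROM transactions WHERE amount BETWEEN 1420.91 AND 3055.13

Result:
id | kind       | amount 
---+------------+--------
4  | fee        | 2790.1 
5  | withdrawal | 2591.2 
7  | interest   | 2620.47
8  | payment    | 2944.39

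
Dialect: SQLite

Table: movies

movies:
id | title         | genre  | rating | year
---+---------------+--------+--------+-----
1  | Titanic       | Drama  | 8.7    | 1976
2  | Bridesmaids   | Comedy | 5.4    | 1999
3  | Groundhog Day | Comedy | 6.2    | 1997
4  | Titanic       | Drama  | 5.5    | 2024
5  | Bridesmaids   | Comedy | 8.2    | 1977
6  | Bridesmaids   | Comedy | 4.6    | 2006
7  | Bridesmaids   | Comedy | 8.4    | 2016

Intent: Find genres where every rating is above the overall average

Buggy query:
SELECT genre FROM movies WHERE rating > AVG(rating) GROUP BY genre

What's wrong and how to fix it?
Bug: WHERE evaluates per row before aggregation, so AVG() is unavailable

Fix: Use a subquery for AVG and a HAVING MIN(...) filter so the condition holds for every row in the group

Corrected query:
SELECT genre FROM movies GROUP BY genre HAVING MIN(rating) > (SELECT AVG(rating) FROM movies)

Result:
(no rows)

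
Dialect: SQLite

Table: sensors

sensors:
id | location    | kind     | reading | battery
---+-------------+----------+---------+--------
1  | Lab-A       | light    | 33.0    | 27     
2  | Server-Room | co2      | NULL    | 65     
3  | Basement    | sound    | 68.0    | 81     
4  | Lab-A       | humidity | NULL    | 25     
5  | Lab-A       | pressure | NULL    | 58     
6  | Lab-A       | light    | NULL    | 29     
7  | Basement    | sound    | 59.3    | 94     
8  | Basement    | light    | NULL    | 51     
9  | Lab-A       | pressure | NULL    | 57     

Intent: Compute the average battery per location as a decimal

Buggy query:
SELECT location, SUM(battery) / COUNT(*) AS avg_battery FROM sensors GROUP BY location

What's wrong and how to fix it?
Bug: SUM(battery) and COUNT(*) are both integers; the division truncates the fractional part

Fix: Cast one side to REAL so the division keeps the fractional part

Corrected query:
SELECT location, SUM(battery) * 1.0 / COUNT(*) AS avg_battery FROM sensors GROUP BY location

Result:
location    | avg_battery
------------+------------
Basement    | 75.333333  
Lab-A       | 39.2       
Server-Room | 65         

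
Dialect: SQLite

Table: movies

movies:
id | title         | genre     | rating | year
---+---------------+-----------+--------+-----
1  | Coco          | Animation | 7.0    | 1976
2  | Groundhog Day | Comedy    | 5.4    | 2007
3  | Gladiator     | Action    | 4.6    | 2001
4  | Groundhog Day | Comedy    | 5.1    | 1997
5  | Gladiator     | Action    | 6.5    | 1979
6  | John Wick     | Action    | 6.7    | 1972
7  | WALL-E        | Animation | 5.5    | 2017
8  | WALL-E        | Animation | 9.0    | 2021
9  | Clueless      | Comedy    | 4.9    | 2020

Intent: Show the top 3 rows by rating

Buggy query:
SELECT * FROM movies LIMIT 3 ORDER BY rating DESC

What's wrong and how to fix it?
Bug: ORDER BY cannot follow LIMIT; LIMIT is the final clause

Fix: Sort with ORDER BY, then apply LIMIT

Corrected query:
SELECT * FROM movies ORDER BY rating DESC LIMIT 3

Result:
id | title     | genre     | rating | year
---+-----------+-----------+--------+-----
8  | WALL-E    | Animation | 9      | 2021
1  | Coco      | Animation | 7      | 1976
6  | John Wick | Action    | 6.7    | 1972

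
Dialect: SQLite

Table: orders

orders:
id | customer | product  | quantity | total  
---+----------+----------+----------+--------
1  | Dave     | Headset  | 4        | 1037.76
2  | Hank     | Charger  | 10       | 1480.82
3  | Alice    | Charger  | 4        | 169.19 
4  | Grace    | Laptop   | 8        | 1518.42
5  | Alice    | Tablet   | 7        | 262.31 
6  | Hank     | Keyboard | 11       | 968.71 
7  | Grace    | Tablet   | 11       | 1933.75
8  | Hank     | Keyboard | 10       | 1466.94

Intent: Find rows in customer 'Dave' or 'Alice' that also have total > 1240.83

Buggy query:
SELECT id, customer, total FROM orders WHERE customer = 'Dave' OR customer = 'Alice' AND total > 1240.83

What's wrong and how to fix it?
Bug: AND binds tighter than OR, so this parses as customer = 'Dave' OR (customer = 'Alice' AND total > 1240.83)

Fix: Add parentheses around the OR so the AND applies to both alternatives

Corrected query:
SELECT id, customer, total FROM orders WHERE (customer = 'Dave' OR customer = 'Alice') AND total > 1240.83

Result:
(no rows)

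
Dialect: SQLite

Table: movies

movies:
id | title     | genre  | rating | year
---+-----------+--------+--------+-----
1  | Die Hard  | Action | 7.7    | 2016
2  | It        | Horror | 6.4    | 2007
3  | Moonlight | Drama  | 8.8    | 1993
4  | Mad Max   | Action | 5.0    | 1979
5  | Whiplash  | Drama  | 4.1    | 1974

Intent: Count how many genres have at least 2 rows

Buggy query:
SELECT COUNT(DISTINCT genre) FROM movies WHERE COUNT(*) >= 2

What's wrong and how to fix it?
Bug: COUNT(*) cannot appear in WHERE; the per-group count doesn't exist yet

Fix: Group first with HAVING COUNT(*) >= 2, then COUNT the resulting groups

Corrected query:
SELECT COUNT(*) FROM (SELECT genre FROM movies GROUP BY genre HAVING COUNT(*) >= 2)

Result:
COUNT(*)
--------
2       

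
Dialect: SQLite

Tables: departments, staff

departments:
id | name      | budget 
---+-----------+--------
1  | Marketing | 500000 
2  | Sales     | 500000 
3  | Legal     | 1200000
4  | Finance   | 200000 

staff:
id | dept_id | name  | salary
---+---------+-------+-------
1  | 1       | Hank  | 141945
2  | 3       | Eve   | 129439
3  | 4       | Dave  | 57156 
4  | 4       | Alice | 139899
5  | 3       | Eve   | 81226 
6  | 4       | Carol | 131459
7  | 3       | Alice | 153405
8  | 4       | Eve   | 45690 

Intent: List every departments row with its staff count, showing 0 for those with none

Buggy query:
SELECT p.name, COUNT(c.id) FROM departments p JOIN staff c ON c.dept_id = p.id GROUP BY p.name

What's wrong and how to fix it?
Bug: An inner join excludes parents with zero children

Fix: Switch to LEFT JOIN to retain unmatched parent rows

Corrected query:
SELECT p.name, COUNT(c.id) FROM departments p LEFT JOIN staff c ON c.dept_id = p.id GROUP BY p.name

Result:
name      | COUNT(c.id)
----------+------------
Finance   | 4          
Legal     | 3          
Marketing | 1          
Sales     | 0          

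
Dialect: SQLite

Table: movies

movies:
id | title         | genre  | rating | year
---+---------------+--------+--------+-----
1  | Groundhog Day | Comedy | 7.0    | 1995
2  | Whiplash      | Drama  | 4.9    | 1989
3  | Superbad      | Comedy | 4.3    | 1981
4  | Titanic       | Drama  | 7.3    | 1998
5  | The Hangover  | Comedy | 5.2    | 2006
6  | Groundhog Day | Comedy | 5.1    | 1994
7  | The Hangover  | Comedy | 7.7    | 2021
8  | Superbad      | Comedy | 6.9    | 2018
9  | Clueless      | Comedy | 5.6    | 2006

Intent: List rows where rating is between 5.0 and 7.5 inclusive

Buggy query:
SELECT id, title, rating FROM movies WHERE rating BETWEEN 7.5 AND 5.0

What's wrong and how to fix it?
Bug: The bounds are reversed; BETWEEN a AND b requires a <= b to match anything

Fix: Swap the bounds so the smaller value comes first

Corrected query:
SELECT id, title, rating FROM movies WHERE rating BETWEEN 5.0 AND 7.5

Result:
id | title         | rating
---+---------------+-------
1  | Groundhog Day | 7     
4  | Titanic       | 7.3   
5  | The Hangover  | 5.2   
6  | Groundhog Day | 5.1   
8  | Superbad      | 6.9   
9  | Clueless      | 5.6   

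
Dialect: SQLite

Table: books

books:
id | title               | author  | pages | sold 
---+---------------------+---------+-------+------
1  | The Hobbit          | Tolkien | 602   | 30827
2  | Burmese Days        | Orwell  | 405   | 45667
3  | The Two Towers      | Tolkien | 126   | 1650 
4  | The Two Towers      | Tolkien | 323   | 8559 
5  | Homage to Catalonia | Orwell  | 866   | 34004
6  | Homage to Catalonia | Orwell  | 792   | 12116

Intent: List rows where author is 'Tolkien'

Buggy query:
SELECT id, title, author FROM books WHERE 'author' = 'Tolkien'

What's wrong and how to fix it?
Bug: 'author' in single quotes is a string literal, not the column; the comparison is literal-vs-literal and never true

Fix: Reference the column as author without single quotes

Corrected query:
SELECT id, title, author FROM books WHERE author = 'Tolkien'

Result:
id | title          | author 
---+----------------+--------
1  | The Hobbit     | Tolkien
3  | The Two Towers | Tolkien
4  | The Two Towers | Tolkien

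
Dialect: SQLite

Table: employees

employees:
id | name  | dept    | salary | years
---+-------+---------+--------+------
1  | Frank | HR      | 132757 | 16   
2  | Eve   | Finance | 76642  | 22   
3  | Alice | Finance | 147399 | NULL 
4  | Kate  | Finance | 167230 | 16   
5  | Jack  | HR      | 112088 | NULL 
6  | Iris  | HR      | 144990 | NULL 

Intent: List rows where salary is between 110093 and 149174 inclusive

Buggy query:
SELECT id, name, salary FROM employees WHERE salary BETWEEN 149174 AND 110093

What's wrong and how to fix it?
Bug: BETWEEN expects the lower bound first; with 149174 AND 110093 the range is empty

Fix: Write BETWEEN 110093 AND 149174

Corrected query:
SELECT id, name, salary FROM employees WHERE salary BETWEEN 110093 AND 149174

Result:
id | name  | salary
---+-------+-------
1  | Frank | 132757
3  | Alice | 147399
5  | Jack  | 112088
6  | Iris  | 144990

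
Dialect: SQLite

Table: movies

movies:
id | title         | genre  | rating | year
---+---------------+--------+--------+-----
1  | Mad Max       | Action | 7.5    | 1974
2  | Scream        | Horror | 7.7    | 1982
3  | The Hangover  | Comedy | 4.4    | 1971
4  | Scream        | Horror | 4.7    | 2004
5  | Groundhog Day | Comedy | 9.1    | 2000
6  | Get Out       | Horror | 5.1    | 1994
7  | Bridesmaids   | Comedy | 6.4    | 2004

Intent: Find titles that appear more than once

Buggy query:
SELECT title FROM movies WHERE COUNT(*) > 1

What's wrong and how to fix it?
Bug: WHERE can't reference COUNT(*); aggregates are computed after WHERE

Fix: Group first, then use HAVING for the count condition

Corrected query:
SELECT title FROM movies GROUP BY title HAVING COUNT(*) > 1

Result:
title 
------
Scream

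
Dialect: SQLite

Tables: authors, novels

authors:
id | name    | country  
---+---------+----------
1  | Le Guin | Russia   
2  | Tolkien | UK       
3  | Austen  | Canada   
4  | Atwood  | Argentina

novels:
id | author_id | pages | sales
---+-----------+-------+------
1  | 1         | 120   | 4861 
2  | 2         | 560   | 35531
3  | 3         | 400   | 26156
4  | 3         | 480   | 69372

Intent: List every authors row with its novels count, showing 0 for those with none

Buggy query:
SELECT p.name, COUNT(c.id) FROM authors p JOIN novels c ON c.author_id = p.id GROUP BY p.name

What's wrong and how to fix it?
Bug: INNER JOIN drops authors rows that have no matching novels rows

Fix: Use LEFT JOIN so parents without children still appear (COUNT(c.id) gives 0)

Corrected query:
SELECT p.name, COUNT(c.id) FROM authors p LEFT JOIN novels c ON c.author_id = p.id GROUP BY p.name

Result:
name    | COUNT(c.id)
--------+------------
Atwood  | 0          
Austen  | 2          
Le Guin | 1          
Tolkien | 1          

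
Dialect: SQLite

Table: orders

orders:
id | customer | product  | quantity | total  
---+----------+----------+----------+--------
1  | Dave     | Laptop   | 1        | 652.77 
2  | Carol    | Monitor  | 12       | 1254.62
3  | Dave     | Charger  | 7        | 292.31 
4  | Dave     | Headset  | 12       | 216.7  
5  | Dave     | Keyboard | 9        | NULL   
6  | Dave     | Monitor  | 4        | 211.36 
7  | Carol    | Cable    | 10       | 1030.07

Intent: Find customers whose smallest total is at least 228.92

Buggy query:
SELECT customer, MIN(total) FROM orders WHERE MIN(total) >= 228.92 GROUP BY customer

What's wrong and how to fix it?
Bug: Aggregates like MIN are computed per group after WHERE runs

Fix: Use HAVING for the per-group MIN condition

Corrected query:
SELECT customer, MIN(total) FROM orders GROUP BY customer HAVING MIN(total) >= 228.92

Result:
customer | MIN(total)
---------+-----------
Carol    | 1030.07   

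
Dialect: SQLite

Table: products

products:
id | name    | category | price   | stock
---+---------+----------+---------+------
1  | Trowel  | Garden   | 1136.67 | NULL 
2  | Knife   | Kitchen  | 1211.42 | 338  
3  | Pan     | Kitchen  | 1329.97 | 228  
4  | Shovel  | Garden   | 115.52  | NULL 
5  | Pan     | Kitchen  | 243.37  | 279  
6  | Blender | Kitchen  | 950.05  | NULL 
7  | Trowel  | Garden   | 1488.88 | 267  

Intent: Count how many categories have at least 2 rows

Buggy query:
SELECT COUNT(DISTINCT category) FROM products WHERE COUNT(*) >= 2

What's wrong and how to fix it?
Bug: COUNT(*) cannot appear in WHERE; the per-group count doesn't exist yet

Fix: Use a subquery that GROUPs and filters with HAVING, then count its rows

Corrected query:
SELECT COUNT(*) FROM (SELECT category FROM products GROUP BY category HAVING COUNT(*) >= 2)

Result:
COUNT(*)
--------
2       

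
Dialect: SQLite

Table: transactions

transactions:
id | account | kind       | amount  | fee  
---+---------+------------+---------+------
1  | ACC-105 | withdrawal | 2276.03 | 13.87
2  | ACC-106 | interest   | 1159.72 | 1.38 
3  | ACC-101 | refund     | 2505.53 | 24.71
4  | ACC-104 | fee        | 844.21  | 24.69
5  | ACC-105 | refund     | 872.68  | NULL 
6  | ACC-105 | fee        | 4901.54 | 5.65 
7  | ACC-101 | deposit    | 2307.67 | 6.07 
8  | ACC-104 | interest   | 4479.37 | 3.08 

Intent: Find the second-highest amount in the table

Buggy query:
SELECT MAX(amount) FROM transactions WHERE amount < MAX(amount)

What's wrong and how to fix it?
Bug: The inner MAX is an aggregate inside WHERE, which is not allowed

Fix: Put the inner MAX in a scalar subquery

Corrected query:
SELECT MAX(amount) FROM transactions WHERE amount < (SELECT MAX(amount) FROM transactions)

Result:
MAX(amount)
-----------
4479.37    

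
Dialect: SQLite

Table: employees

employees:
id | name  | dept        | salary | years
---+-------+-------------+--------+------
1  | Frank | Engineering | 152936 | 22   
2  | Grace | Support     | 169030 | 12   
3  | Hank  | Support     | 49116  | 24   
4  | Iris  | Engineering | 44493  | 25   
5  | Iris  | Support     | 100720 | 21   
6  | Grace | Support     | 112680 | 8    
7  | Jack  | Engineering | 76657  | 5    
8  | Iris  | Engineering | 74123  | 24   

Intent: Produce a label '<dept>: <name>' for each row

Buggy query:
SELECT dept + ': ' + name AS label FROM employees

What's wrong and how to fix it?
Bug: SQLite uses || for string concatenation; + coerces text to numbers (yielding 0)

Fix: Use the || operator for string concatenation

Corrected query:
SELECT dept || ': ' || name AS label FROM employees

Result:
label             
------------------
Engineering: Frank
Support: Grace    
Support: Hank     
Engineering: Iris 
Support: Iris     
Support: Grace    
Engineering: Jack 
Engineering: Iris 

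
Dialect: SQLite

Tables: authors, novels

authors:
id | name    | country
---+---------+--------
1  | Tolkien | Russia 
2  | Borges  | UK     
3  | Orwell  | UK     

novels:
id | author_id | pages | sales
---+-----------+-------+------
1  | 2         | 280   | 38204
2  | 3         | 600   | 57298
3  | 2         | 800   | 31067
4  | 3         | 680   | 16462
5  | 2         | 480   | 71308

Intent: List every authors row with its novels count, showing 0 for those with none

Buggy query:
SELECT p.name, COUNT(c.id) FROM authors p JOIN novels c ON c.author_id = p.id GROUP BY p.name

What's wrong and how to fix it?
Bug: INNER JOIN drops authors rows that have no matching novels rows

Fix: Switch to LEFT JOIN to retain unmatched parent rows

Corrected query:
SELECT p.name, COUNT(c.id) FROM authors p LEFT JOIN novels c ON c.author_id = p.id GROUP BY p.name

Result:
name    | COUNT(c.id)
--------+------------
Borges  | 3          
Orwell  | 2          
Tolkien | 0          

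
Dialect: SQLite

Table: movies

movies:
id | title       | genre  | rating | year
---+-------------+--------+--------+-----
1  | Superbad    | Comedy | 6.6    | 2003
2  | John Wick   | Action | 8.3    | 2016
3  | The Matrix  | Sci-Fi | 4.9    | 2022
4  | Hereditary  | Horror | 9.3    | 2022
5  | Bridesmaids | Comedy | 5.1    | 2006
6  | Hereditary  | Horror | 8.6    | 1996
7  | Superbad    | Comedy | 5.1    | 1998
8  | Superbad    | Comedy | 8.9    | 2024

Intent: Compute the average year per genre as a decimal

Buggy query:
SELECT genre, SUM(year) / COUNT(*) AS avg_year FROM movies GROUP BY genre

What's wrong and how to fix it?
Bug: SUM(year) and COUNT(*) are both integers; the division truncates the fractional part

Fix: Cast one side to REAL so the division keeps the fractional part

Corrected query:
SELECT genre, SUM(year) * 1.0 / COUNT(*) AS avg_year FROM movies GROUP BY genre

Result:
genre  | avg_year
-------+---------
Action | 2016    
Comedy | 2007.75 
Horror | 2009    
Sci-Fi | 2022    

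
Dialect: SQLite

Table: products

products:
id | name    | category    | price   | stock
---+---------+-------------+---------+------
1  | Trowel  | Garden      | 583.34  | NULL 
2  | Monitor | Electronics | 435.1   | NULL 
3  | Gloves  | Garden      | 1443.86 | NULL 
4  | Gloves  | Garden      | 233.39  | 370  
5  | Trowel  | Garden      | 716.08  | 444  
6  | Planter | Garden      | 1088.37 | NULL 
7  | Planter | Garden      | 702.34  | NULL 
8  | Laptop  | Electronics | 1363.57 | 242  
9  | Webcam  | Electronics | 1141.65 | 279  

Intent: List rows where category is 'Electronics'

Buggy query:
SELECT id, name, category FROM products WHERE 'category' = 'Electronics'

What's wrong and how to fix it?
Bug: 'category' in single quotes is a string literal, not the column; the comparison is literal-vs-literal and never true

Fix: Remove the quotes around the column name (or use double quotes for an identifier)

Corrected query:
SELECT id, name, category FROM products WHERE category = 'Electronics'

Result:
id | name    | category   
---+---------+------------
2  | Monitor | Electronics
8  | Laptop  | Electronics
9  | Webcam  | Electronics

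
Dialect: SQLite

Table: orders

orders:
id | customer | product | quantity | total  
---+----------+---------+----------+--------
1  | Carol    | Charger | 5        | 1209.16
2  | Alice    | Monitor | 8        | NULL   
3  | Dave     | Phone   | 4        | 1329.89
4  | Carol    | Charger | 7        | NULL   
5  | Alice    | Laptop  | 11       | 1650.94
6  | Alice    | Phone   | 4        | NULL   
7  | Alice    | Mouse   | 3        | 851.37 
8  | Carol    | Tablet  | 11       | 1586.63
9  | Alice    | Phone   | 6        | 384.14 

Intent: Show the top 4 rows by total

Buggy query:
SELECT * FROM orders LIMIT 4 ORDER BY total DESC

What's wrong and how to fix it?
Bug: LIMIT must come after ORDER BY

Fix: Swap the clauses: ORDER BY first, then LIMIT

Corrected query:
SELECT * FROM orders ORDER BY total DESC LIMIT 4

Result:
id | customer | product | quantity | total  
---+----------+---------+----------+--------
5  | Alice    | Laptop  | 11       | 1650.94
8  | Carol    | Tablet  | 11       | 1586.63
3  | Dave     | Phone   | 4        | 1329.89
1  | Carol    | Charger | 5        | 1209.16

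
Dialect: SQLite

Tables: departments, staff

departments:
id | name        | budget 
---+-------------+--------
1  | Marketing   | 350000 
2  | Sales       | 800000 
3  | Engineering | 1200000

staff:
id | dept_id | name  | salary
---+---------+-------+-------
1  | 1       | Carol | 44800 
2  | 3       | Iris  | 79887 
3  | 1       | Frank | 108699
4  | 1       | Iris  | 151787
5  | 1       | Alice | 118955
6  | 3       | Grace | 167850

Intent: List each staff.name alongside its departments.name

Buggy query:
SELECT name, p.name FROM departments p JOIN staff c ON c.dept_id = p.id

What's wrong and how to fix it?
Bug: Both tables have a 'name' column; the unqualified reference is ambiguous

Fix: Qualify the column with its table alias (c.name)

Corrected query:
SELECT c.name, p.name FROM departments p JOIN staff c ON c.dept_id = p.id

Result:
name  | name       
------+------------
Carol | Marketing  
Iris  | Engineering
Frank | Marketing  
Iris  | Marketing  
Alice | Marketing  
Grace | Engineering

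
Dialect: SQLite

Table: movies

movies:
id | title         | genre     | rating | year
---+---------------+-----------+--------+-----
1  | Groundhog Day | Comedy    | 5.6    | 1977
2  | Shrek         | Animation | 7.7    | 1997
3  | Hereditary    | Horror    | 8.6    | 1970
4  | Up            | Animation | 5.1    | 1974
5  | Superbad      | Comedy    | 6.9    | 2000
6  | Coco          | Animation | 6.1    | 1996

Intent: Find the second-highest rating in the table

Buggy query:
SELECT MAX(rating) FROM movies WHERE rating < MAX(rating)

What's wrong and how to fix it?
Bug: MAX(rating) on the right of the comparison is an aggregate-in-WHERE error

Fix: Put the inner MAX in a scalar subquery

Corrected query:
SELECT MAX(rating) FROM movies WHERE rating < (SELECT MAX(rating) FROM movies)

Result:
MAX(rating)
-----------
7.7        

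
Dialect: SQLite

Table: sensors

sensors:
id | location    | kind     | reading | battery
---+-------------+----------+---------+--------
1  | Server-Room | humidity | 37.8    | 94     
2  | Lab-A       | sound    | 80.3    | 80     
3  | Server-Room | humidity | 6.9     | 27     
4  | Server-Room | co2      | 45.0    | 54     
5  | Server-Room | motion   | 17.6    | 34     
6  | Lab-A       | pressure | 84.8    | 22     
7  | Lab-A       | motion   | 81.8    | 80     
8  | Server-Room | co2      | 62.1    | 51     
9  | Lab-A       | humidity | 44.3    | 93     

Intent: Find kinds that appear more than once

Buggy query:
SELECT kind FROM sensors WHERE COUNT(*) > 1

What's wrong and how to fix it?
Bug: COUNT(*) is an aggregate and cannot be used in WHERE

Fix: GROUP BY kind, then filter groups with HAVING COUNT(*) > 1

Corrected query:
SELECT kind FROM sensors GROUP BY kind HAVING COUNT(*) > 1

Result:
kind    
--------
co2     
humidity
motion  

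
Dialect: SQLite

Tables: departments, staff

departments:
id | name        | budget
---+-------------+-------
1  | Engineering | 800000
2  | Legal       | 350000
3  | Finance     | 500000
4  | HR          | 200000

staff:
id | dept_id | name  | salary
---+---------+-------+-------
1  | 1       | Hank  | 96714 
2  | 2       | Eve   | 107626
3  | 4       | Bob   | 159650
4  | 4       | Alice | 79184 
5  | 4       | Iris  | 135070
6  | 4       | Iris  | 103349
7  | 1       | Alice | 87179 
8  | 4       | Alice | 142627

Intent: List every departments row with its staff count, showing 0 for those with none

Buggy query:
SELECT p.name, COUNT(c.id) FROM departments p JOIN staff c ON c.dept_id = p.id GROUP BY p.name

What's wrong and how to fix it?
Bug: An inner join excludes parents with zero children

Fix: Use LEFT JOIN so parents without children still appear (COUNT(c.id) gives 0)

Corrected query:
SELECT p.name, COUNT(c.id) FROM departments p LEFT JOIN staff c ON c.dept_id = p.id GROUP BY p.name

Result:
name        | COUNT(c.id)
------------+------------
Engineering | 2          
Finance     | 0          
HR          | 5          
Legal       | 1          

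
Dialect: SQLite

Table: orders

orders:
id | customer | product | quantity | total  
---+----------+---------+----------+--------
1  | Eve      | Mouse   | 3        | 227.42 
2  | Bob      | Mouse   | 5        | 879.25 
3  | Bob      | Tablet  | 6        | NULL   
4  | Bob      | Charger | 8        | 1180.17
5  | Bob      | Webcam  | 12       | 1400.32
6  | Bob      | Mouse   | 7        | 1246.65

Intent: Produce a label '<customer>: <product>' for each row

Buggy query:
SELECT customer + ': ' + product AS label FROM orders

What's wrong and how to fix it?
Bug: SQLite uses || for string concatenation; + coerces text to numbers (yielding 0)

Fix: Replace + with || to concatenate text

Corrected query:
SELECT customer || ': ' || product AS label FROM orders

Result:
label       
------------
Eve: Mouse  
Bob: Mouse  
Bob: Tablet 
Bob: Charger
Bob: Webcam 
Bob: Mouse  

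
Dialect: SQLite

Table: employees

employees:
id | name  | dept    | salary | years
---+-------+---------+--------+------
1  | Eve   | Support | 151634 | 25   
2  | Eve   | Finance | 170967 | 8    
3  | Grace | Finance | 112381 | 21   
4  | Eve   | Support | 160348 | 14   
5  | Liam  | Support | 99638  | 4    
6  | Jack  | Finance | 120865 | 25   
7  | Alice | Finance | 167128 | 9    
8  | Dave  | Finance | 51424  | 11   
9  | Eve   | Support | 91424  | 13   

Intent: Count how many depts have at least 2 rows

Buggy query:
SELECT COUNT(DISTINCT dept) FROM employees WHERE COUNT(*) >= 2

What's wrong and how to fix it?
Bug: WHERE filters individual rows, not groups, so a group-level COUNT is invalid there

Fix: Use a subquery that GROUPs and filters with HAVING, then count its rows

Corrected query:
SELECT COUNT(*) FROM (SELECT dept FROM employees GROUP BY dept HAVING COUNT(*) >= 2)

Result:
COUNT(*)
--------
2       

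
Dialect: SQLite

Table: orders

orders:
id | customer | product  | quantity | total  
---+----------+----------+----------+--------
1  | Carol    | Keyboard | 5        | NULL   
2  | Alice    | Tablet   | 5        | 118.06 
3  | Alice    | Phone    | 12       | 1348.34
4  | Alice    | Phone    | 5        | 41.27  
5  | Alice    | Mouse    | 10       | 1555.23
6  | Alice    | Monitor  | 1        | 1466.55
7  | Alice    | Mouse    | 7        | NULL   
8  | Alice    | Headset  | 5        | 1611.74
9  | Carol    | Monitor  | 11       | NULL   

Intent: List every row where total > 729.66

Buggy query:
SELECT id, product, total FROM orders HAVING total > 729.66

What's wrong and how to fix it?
Bug: HAVING filters the output of aggregation, but this query has no GROUP BY and no aggregate functions, so SQLite rejects it (HAVING clause on a non-aggregate query); the condition here is per row

Fix: Replace HAVING with WHERE since the condition applies to individual rows

Corrected query:
SELECT id, product, total FROM orders WHERE total > 729.66

Result:
id | product | total  
---+---------+--------
3  | Phone   | 1348.34
5  | Mouse   | 1555.23
6  | Monitor | 1466.55
8  | Headset | 1611.74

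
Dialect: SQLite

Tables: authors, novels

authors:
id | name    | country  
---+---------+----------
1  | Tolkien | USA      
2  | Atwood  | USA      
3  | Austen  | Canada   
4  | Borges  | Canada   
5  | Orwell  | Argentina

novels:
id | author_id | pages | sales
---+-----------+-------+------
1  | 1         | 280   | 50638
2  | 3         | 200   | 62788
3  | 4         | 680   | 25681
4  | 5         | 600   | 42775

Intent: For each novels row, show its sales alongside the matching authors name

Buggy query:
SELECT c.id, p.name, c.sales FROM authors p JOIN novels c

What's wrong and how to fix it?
Bug: Missing join condition: each novels row is matched to all authors rows instead of just its own

Fix: Specify the join condition linking the foreign key to the parent id

Corrected query:
SELECT c.id, p.name, c.sales FROM authors p JOIN novels c ON c.author_id = p.id

Result:
id | name    | sales
---+---------+------
1  | Tolkien | 50638
2  | Austen  | 62788
3  | Borges  | 25681
4  | Orwell  | 42775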